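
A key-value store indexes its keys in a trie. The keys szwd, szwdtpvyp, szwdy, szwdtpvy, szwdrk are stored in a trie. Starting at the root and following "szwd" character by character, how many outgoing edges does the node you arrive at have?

Follow the path "szwd" to its node, then look at its outgoing edges.
Distinct next characters after "szwd": r, t, y.
That node has 3 child edges.

3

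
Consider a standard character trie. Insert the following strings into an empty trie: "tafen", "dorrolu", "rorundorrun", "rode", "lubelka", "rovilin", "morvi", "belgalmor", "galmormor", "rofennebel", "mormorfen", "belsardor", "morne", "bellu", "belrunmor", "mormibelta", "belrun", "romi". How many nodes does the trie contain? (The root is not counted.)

98

Insert word by word; a character creates a node only if that edge doesn't already exist:
  "tafen" → 5 new (t, a, f, e, n)
  "dorrolu" → 7 new (d, o, r, r, o, l, u)
  "rorundorrun" → 11 new (r, o, r, u, n, d, o, r, r, u, n)
  "rode" → prefix "ro" already present; 2 new (d, e)
  "lubelka" → 7 new (l, u, b, e, l, k, a)
  "rovilin" → prefix "ro" already present; 5 new (v, i, l, i, n)
  "morvi" → 5 new (m, o, r, v, i)
  "belgalmor" → 9 new (b, e, l, g, a, l, m, o, r)
  "galmormor" → 9 new (g, a, l, m, o, r, m, o, r)
  "rofennebel" → prefix "ro" already present; 8 new (f, e, n, n, e, b, e, l)
  "mormorfen" → prefix "mor" already present; 6 new (m, o, r, f, e, n)
  "belsardor" → prefix "bel" already present; 6 new (s, a, r, d, o, r)
  "morne" → prefix "mor" already present; 2 new (n, e)
  "bellu" → prefix "bel" already present; 2 new (l, u)
  "belrunmor" → prefix "bel" already present; 6 new (r, u, n, m, o, r)
  "mormibelta" → prefix "morm" already present; 6 new (i, b, e, l, t, a)
  "belrun" → prefix "belrun" already present; 0 new (none)
  "romi" → prefix "ro" already present; 2 new (m, i)
Total nodes = 5 + 7 + 11 + 2 + 7 + 5 + 5 + 9 + 9 + 8 + 6 + 6 + 2 + 2 + 6 + 6 + 0 + 2 = 98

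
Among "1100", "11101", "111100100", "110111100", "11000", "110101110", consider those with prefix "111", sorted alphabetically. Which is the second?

111100100

Filter for "111…" and sort: "11101", "111100100"
The 2nd is 111100100.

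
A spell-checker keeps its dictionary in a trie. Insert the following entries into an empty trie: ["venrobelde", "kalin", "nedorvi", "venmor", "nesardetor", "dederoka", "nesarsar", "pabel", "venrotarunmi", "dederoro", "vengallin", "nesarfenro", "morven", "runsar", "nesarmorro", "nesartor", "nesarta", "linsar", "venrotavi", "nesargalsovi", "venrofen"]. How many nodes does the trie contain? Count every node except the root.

For each word, the new-node count is its length minus the longest prefix already in the trie:
  "venrobelde" → 10 new (v, e, n, r, o, b, e, l, d, e)
  "kalin" → 5 new (k, a, l, i, n)
  "nedorvi" → 7 new (n, e, d, o, r, v, i)
  "venmor" → prefix "ven" already present; 3 new (m, o, r)
  "nesardetor" → prefix "ne" already present; 8 new (s, a, r, d, e, t, o, r)
  "dederoka" → 8 new (d, e, d, e, r, o, k, a)
  "nesarsar" → prefix "nesar" already present; 3 new (s, a, r)
  "pabel" → 5 new (p, a, b, e, l)
  "venrotarunmi" → prefix "venro" already present; 7 new (t, a, r, u, n, m, i)
  "dederoro" → prefix "dedero" already present; 2 new (r, o)
  "vengallin" → prefix "ven" already present; 6 new (g, a, l, l, i, n)
  "nesarfenro" → prefix "nesar" already present; 5 new (f, e, n, r, o)
  "morven" → 6 new (m, o, r, v, e, n)
  "runsar" → 6 new (r, u, n, s, a, r)
  "nesarmorro" → prefix "nesar" already present; 5 new (m, o, r, r, o)
  "nesartor" → prefix "nesar" already present; 3 new (t, o, r)
  "nesarta" → prefix "nesart" already present; 1 new (a)
  "linsar" → 6 new (l, i, n, s, a, r)
  "venrotavi" → prefix "venrota" already present; 2 new (v, i)
  "nesargalsovi" → prefix "nesar" already present; 7 new (g, a, l, s, o, v, i)
  "venrofen" → prefix "venro" already present; 3 new (f, e, n)
Total nodes = 10 + 5 + 7 + 3 + 8 + 8 + 3 + 5 + 7 + 2 + 6 + 5 + 6 + 6 + 5 + 3 + 1 + 6 + 2 + 7 + 3 = 108

108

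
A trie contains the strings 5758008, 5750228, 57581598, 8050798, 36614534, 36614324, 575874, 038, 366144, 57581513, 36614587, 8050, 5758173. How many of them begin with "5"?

6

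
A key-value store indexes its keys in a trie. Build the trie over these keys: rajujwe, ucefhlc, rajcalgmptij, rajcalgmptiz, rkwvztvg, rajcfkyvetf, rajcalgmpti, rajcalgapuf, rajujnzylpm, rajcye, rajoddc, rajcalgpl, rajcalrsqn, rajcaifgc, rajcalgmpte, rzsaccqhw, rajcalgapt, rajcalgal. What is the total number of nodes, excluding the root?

75

Count nodes per top-level branch (shared prefixes stored once):
  'r'-branch (rajcaifgc, rajcalgal, rajcalgapt, rajcalgapuf, rajcalgmpte, rajcalgmpti, rajcalgmptij, rajcalgmptiz, rajcalgpl, rajcalrsqn, rajcfkyvetf, rajcye, rajoddc, rajujnzylpm, rajujwe, rkwvztvg, rzsaccqhw): 68 nodes
  'u'-branch (ucefhlc): 7 nodes
Sum: 75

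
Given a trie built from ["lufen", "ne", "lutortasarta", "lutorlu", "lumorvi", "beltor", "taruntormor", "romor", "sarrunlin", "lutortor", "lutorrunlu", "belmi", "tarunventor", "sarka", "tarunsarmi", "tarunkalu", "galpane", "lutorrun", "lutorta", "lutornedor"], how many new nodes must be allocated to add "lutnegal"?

5

"lut" is already a path in the trie; the remaining "negal" must be added.
New nodes needed: |"lutnegal"| − 3 = 8 − 3 = 5.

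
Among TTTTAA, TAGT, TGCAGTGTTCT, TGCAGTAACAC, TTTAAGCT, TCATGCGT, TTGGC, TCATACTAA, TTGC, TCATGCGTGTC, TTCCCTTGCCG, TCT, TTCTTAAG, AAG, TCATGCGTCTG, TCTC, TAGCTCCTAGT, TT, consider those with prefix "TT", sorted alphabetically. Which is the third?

TTCTTAAG

DFS of the "TT" subtree visits, in order: "TT", "TTCCCTTGCCG", "TTCTTAAG", "TTGC", "TTGGC", "TTTAAGCT", "TTTTAA"
Position 3: TTCTTAAG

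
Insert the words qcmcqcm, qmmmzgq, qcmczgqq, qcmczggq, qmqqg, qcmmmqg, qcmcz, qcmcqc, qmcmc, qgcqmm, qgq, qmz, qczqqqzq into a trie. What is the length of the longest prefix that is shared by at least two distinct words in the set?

Look for the deepest trie node that still has at least two words in its subtree.
e.g. "qcmcqc" and "qcmcqcm" share the prefix "qcmcqc" of length 6; no pair shares a longer one.
Longest shared-prefix length: 6

6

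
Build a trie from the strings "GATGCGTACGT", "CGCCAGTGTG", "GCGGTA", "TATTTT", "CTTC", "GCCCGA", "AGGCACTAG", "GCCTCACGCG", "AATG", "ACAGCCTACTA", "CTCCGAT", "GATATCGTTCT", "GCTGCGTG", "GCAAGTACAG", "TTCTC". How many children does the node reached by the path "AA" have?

1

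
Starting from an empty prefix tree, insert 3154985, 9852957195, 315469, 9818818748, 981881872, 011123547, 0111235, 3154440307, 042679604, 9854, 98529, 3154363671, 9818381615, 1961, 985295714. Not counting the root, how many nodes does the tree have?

69

Count nodes per top-level branch (shared prefixes stored once):
  '0'-branch (0111235, 011123547, 042679604): 17 nodes
  '1'-branch (1961): 4 nodes
  '3'-branch (3154363671, 3154440307, 315469, 3154985): 21 nodes
  '9'-branch (9818381615, 981881872, 9818818748, 98529, 985295714, 9852957195, 9854): 27 nodes
Sum: 69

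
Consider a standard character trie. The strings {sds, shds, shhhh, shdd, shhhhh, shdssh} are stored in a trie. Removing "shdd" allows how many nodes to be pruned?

A node on "shdd"'s path can go only if nothing else ends at it or branches off below it.
The suffix "d" (1 node) is used only by "shdd"; the node for "shd" still has the child "s", so pruning stops there.
Nodes removed: 1

1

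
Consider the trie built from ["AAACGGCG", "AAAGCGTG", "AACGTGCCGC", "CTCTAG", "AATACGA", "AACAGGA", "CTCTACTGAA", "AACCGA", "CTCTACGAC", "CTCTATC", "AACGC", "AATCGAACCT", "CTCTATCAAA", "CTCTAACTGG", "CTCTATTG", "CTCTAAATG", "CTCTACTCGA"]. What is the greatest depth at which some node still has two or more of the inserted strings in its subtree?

7

Look for the deepest trie node that still has at least two words in its subtree.
"CTCTACTCGA" and "CTCTACTGAA" agree on "CTCTACT" (7 characters) before diverging; nothing deeper is shared.
Longest shared-prefix length: 7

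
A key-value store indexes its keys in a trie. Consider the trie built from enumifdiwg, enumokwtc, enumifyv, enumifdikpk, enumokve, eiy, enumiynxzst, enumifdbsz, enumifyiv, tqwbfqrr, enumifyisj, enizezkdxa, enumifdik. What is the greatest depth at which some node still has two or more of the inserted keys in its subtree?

Look for the deepest trie node that still has at least two words in its subtree.
"enumifdik" and "enumifdikpk" agree on "enumifdik" (9 characters) before diverging; nothing deeper is shared.
Longest shared-prefix length: 9

9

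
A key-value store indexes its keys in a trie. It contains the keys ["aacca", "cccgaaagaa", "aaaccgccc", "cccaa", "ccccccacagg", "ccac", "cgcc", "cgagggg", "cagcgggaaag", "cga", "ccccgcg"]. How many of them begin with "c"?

Filter for entries beginning with "c":
Matches: "cagcgggaaag", "ccac", "cccaa", "ccccccacagg", "ccccgcg", "cccgaaagaa", "cga", "cgagggg", "cgcc"
Count: 9

9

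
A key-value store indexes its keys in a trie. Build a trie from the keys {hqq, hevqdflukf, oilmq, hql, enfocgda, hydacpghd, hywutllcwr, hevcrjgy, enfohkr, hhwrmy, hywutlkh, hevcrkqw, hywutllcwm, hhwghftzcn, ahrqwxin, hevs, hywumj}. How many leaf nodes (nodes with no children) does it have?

17

A leaf is a node with no children — equivalently, the end of a word that is not a proper prefix of any other stored word.
Those words: "ahrqwxin", "enfocgda", "enfohkr", "hevcrjgy", "hevcrkqw", "hevqdflukf", "hevs", "hhwghftzcn", "hhwrmy", "hql", "hqq", "hydacpghd", "hywumj", "hywutlkh", "hywutllcwm", "hywutllcwr", "oilmq"
Leaf count: 17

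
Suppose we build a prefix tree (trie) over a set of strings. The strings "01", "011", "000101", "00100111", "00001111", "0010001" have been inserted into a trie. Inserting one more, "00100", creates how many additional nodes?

"00100" is already a full path in the trie; only an end-marker is added.
No new nodes are needed: 0.

0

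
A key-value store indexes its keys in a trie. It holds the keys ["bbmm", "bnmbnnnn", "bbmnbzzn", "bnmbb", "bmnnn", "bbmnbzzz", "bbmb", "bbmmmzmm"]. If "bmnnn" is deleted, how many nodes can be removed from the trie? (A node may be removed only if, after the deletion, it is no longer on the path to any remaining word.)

4

Walk "bmnnn" from the leaf back toward the root, removing each node that no remaining word uses.
The suffix "mnnn" (4 nodes) is used only by "bmnnn"; the node for "b" still has the child "b", so pruning stops there.
Nodes removed: 4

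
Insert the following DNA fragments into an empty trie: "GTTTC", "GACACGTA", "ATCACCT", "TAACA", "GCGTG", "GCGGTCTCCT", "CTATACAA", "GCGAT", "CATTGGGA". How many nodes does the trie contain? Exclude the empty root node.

Trace insertions, counting only characters that open a new branch:
  "GTTTC" → 5 new (G, T, T, T, C)
  "GACACGTA" → prefix "G" already present; 7 new (A, C, A, C, G, T, A)
  "ATCACCT" → 7 new (A, T, C, A, C, C, T)
  "TAACA" → 5 new (T, A, A, C, A)
  "GCGTG" → prefix "G" already present; 4 new (C, G, T, G)
  "GCGGTCTCCT" → prefix "GCG" already present; 7 new (G, T, C, T, C, C, T)
  "CTATACAA" → 8 new (C, T, A, T, A, C, A, A)
  "GCGAT" → prefix "GCG" already present; 2 new (A, T)
  "CATTGGGA" → prefix "C" already present; 7 new (A, T, T, G, G, G, A)
Total nodes = 5 + 7 + 7 + 5 + 4 + 7 + 8 + 2 + 7 = 52

52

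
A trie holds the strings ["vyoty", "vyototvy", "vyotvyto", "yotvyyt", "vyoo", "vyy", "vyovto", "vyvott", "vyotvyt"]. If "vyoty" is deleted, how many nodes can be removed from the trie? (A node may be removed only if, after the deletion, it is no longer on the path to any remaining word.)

A node on "vyoty"'s path can go only if nothing else ends at it or branches off below it.
The suffix "y" (1 node) is used only by "vyoty"; the node for "vyot" still has the child "o", so pruning stops there.
Nodes removed: 1

1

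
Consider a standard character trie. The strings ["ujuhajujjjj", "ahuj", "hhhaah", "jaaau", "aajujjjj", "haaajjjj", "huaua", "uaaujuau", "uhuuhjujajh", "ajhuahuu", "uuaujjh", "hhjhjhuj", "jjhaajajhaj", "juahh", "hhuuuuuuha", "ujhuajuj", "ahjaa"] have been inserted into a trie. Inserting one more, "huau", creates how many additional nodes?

0

Every character of "huau" already lies on an existing path (it is a prefix of some stored word).
No new nodes are needed: 0.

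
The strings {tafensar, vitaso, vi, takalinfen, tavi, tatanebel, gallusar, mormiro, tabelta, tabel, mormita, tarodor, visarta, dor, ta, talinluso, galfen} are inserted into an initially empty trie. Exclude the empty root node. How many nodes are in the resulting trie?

76

Insert word by word; a character creates a node only if that edge doesn't already exist:
  "tafensar" → 8 new (t, a, f, e, n, s, a, r)
  "vitaso" → 6 new (v, i, t, a, s, o)
  "vi" → prefix "vi" already present; 0 new (none)
  "takalinfen" → prefix "ta" already present; 8 new (k, a, l, i, n, f, e, n)
  "tavi" → prefix "ta" already present; 2 new (v, i)
  "tatanebel" → prefix "ta" already present; 7 new (t, a, n, e, b, e, l)
  "gallusar" → 8 new (g, a, l, l, u, s, a, r)
  "mormiro" → 7 new (m, o, r, m, i, r, o)
  "tabelta" → prefix "ta" already present; 5 new (b, e, l, t, a)
  "tabel" → prefix "tabel" already present; 0 new (none)
  "mormita" → prefix "mormi" already present; 2 new (t, a)
  "tarodor" → prefix "ta" already present; 5 new (r, o, d, o, r)
  "visarta" → prefix "vi" already present; 5 new (s, a, r, t, a)
  "dor" → 3 new (d, o, r)
  "ta" → prefix "ta" already present; 0 new (none)
  "talinluso" → prefix "ta" already present; 7 new (l, i, n, l, u, s, o)
  "galfen" → prefix "gal" already present; 3 new (f, e, n)
Total nodes = 8 + 6 + 0 + 8 + 2 + 7 + 8 + 7 + 5 + 0 + 2 + 5 + 5 + 3 + 0 + 7 + 3 = 76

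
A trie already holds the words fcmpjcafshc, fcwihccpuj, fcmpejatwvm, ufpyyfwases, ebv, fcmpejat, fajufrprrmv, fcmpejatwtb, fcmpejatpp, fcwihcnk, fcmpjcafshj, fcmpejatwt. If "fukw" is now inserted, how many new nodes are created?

"f" is already a path in the trie; the remaining "ukw" must be added.
So 4 − 1 = 3 new nodes.

3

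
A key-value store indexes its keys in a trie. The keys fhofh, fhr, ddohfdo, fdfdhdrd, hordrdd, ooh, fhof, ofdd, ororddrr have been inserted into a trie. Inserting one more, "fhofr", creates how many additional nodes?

1

The longest prefix of "fhofr" already in the trie is "fhof" (length 4).
New nodes needed: |"fhofr"| − 4 = 5 − 4 = 1.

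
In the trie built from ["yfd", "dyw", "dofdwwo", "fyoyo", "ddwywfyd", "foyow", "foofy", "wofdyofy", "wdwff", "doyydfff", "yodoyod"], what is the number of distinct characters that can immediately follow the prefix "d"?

3

The children of the "d" node are the distinct next characters among strings starting with "d".
Characters that immediately follow "d" among the stored strings: {d, o, y}.
That node has 3 child edges.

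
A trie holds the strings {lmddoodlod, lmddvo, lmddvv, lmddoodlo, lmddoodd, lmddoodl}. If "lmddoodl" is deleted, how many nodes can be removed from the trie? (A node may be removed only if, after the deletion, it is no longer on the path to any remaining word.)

A node on "lmddoodl"'s path can go only if nothing else ends at it or branches off below it.
Every node on "lmddoodl" is still needed (e.g. by "lmddoodlod"), so nothing is freed.
Nodes removed: 0

0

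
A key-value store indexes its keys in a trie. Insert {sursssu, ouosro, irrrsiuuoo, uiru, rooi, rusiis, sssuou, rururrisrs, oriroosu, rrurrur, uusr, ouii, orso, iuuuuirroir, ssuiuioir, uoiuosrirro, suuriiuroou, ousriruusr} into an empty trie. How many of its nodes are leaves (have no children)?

Leaves are exactly the stored words that no other stored word extends.
Those words: "irrrsiuuoo", "iuuuuirroir", "oriroosu", "orso", "ouii", "ouosro", "ousriruusr", "rooi", "rrurrur", "rururrisrs", "rusiis", "sssuou", "ssuiuioir", "sursssu", "suuriiuroou", "uiru", "uoiuosrirro", "uusr"
Leaf count: 18

18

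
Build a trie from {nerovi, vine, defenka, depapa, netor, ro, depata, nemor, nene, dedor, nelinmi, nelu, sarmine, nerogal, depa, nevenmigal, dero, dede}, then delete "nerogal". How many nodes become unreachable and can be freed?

A node on "nerogal"'s path can go only if nothing else ends at it or branches off below it.
The suffix "gal" (3 nodes) is used only by "nerogal"; the node for "nero" still has the child "v", so pruning stops there.
Nodes removed: 3

3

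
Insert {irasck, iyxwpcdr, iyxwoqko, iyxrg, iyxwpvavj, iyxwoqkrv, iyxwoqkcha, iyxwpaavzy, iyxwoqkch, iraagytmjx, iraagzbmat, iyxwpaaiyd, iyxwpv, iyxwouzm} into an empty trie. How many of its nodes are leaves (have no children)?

Leaves are exactly the stored words that no other stored word extends.
Those words: "iraagytmjx", "iraagzbmat", "irasck", "iyxrg", "iyxwoqkcha", "iyxwoqko", "iyxwoqkrv", "iyxwouzm", "iyxwpaaiyd", "iyxwpaavzy", "iyxwpcdr", "iyxwpvavj"
Leaf count: 12

12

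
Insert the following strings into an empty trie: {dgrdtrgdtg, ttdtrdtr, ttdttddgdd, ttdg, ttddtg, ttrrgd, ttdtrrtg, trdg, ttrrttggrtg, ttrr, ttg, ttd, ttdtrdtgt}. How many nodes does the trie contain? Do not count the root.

48

Count nodes per top-level branch (shared prefixes stored once):
  'd'-branch (dgrdtrgdtg): 10 nodes
  't'-branch (trdg, ttd, ttddtg, ttdg, ttdtrdtgt, ttdtrdtr, ttdtrrtg, ttdttddgdd, ttg, ttrr, ttrrgd, ttrrttggrtg): 38 nodes
Sum: 48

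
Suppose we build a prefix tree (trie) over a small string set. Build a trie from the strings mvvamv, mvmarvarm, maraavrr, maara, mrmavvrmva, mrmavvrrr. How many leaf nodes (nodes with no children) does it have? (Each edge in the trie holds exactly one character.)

Leaves are exactly the stored words that no other stored word extends.
Those words: "maara", "maraavrr", "mrmavvrmva", "mrmavvrrr", "mvmarvarm", "mvvamv"
Leaf count: 6

6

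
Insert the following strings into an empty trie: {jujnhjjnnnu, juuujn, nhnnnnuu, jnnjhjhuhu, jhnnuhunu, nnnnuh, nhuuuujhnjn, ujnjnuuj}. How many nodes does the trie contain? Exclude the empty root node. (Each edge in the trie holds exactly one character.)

62

Insert word by word; a character creates a node only if that edge doesn't already exist:
  "jujnhjjnnnu" → 11 new (j, u, j, n, h, j, j, n, n, n, u)
  "juuujn" → prefix "ju" already present; 4 new (u, u, j, n)
  "nhnnnnuu" → 8 new (n, h, n, n, n, n, u, u)
  "jnnjhjhuhu" → prefix "j" already present; 9 new (n, n, j, h, j, h, u, h, u)
  "jhnnuhunu" → prefix "j" already present; 8 new (h, n, n, u, h, u, n, u)
  "nnnnuh" → prefix "n" already present; 5 new (n, n, n, u, h)
  "nhuuuujhnjn" → prefix "nh" already present; 9 new (u, u, u, u, j, h, n, j, n)
  "ujnjnuuj" → 8 new (u, j, n, j, n, u, u, j)
Total nodes = 11 + 4 + 8 + 9 + 8 + 5 + 9 + 8 = 62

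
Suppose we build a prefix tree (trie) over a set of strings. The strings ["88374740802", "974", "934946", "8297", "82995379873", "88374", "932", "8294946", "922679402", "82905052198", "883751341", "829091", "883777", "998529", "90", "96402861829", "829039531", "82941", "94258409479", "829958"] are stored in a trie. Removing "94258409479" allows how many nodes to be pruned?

After clearing the end-marker at "94258409479", prune upward until reaching a node still needed by another word.
The suffix "4258409479" (10 nodes) is used only by "94258409479"; the node for "9" still has the child "7", so pruning stops there.
Nodes removed: 10

10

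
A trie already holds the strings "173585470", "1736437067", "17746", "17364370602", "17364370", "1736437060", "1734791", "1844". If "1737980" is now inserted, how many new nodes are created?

4

"173" is already a path in the trie; the remaining "7980" must be added.
Each of the 4 remaining characters creates one node.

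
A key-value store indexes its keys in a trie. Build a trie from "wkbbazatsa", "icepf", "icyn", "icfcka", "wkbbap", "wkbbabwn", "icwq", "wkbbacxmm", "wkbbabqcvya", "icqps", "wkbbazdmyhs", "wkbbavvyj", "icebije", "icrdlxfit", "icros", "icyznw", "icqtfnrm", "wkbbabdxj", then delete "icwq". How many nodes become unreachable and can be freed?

Walk "icwq" from the leaf back toward the root, removing each node that no remaining word uses.
The suffix "wq" (2 nodes) is used only by "icwq"; the node for "ic" still has the child "e", so pruning stops there.
Nodes removed: 2

2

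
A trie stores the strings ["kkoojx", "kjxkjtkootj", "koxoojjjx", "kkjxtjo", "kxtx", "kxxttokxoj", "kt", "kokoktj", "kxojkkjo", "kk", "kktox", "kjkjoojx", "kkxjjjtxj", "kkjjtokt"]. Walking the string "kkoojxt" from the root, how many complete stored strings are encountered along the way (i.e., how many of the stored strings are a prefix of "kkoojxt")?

Traverse "kkoojxt" character by character; count nodes along the way that are marked as word ends.
Prefixes of the query that are stored words: "kk", "kkoojx"
Count: 2

2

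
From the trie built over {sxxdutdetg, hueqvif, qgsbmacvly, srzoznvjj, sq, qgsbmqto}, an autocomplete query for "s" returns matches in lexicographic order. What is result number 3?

sxxdutdetg

DFS of the "s" subtree visits, in order: "sq", "srzoznvjj", "sxxdutdetg"
Position 3: sxxdutdetg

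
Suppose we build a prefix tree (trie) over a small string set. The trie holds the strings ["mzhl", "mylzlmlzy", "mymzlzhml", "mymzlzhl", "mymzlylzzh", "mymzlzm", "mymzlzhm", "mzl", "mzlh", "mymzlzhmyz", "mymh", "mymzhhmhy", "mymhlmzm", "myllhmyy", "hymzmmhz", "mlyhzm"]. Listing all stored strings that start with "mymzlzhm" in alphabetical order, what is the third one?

mymzlzhmyz

DFS of the "mymzlzhm" subtree visits, in order: "mymzlzhm", "mymzlzhml", "mymzlzhmyz"
The 3rd is mymzlzhmyz.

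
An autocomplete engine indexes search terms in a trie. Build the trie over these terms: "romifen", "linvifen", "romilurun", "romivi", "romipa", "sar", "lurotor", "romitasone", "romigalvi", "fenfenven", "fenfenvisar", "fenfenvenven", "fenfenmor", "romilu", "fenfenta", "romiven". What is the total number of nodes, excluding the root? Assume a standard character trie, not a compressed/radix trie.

Count nodes per top-level branch (shared prefixes stored once):
  'f'-branch (fenfenmor, fenfenta, fenfenven, fenfenvenven, fenfenvisar): 21 nodes
  'l'-branch (linvifen, lurotor): 14 nodes
  'r'-branch (romifen, romigalvi, romilu, romilurun, romipa, romitasone, romiven, romivi): 29 nodes
  's'-branch (sar): 3 nodes
Sum: 67

67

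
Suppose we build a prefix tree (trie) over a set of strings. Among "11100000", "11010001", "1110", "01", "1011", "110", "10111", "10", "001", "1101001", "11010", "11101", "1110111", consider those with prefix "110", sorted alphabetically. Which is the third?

Filter for "110…" and sort: "110", "11010", "11010001", "1101001"
Position 3: 11010001

11010001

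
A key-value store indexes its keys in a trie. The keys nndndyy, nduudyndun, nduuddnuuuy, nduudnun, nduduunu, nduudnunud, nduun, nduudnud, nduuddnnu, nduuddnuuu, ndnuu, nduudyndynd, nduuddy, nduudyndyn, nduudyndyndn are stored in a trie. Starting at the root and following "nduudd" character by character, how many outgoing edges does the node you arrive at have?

The children of the "nduudd" node are the distinct next characters among strings starting with "nduudd".
Distinct next characters after "nduudd": n, y.
That node has 2 child edges.

2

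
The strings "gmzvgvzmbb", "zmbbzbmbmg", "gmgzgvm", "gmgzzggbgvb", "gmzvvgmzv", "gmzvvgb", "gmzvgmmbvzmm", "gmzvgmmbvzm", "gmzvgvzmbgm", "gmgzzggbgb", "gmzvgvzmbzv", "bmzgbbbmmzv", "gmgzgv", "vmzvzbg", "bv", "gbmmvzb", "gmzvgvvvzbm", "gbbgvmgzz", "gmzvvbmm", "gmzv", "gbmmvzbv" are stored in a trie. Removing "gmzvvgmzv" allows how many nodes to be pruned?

A node on "gmzvvgmzv"'s path can go only if nothing else ends at it or branches off below it.
The suffix "mzv" (3 nodes) is used only by "gmzvvgmzv"; the node for "gmzvvg" still has the child "b", so pruning stops there.
Nodes removed: 3

3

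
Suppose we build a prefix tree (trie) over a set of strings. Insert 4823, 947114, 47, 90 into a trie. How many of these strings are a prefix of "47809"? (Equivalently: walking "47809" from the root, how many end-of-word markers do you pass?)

1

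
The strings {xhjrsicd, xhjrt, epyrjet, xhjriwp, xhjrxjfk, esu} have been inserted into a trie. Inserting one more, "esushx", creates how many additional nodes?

The longest prefix of "esushx" already in the trie is "esu" (length 3).
So 6 − 3 = 3 new nodes.

3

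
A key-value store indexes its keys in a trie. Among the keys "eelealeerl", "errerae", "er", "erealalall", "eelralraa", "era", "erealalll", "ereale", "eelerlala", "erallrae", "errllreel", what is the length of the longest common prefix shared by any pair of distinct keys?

7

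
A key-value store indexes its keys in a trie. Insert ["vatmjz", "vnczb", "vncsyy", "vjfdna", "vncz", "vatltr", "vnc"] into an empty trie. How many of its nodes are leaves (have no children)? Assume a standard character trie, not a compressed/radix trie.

5

Leaves are exactly the stored words that no other stored word extends.
Those words: "vatltr", "vatmjz", "vjfdna", "vncsyy", "vnczb"
Leaf count: 5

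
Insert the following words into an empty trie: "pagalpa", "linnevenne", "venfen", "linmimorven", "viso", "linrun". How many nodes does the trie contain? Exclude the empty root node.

Count nodes per top-level branch (shared prefixes stored once):
  'l'-branch (linmimorven, linnevenne, linrun): 21 nodes
  'p'-branch (pagalpa): 7 nodes
  'v'-branch (venfen, viso): 9 nodes
Sum: 37

37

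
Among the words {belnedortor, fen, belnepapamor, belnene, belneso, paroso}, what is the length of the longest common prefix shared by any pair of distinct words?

5

Look for the deepest trie node that still has at least two words in its subtree.
"belnedortor" and "belnene" agree on "belne" (5 characters) before diverging; nothing deeper is shared.
Longest shared-prefix length: 5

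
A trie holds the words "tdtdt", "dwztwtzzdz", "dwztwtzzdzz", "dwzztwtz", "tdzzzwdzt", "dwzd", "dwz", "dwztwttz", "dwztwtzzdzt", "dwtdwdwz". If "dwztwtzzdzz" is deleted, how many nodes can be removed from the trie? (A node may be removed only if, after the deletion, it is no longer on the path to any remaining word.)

Walk "dwztwtzzdzz" from the leaf back toward the root, removing each node that no remaining word uses.
The suffix "z" (1 node) is used only by "dwztwtzzdzz"; the node for "dwztwtzzdz" still has the child "t", so pruning stops there.
Nodes removed: 1

1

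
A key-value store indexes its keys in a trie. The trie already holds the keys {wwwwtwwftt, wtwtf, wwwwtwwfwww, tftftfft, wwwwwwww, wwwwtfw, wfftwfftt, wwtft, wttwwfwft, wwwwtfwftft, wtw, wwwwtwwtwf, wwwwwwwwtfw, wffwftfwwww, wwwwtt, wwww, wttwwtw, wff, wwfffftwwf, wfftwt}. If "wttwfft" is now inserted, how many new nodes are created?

Walking "wttwfft" from the root, the first 4 characters ("wttw") follow existing edges; "f" is the first miss.
New nodes needed: |"wttwfft"| − 4 = 7 − 4 = 3.

3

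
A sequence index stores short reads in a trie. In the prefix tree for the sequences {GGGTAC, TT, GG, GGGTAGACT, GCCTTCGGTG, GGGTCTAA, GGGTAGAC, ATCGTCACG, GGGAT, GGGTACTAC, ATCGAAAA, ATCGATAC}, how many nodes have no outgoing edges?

9

Leaves are exactly the stored words that no other stored word extends.
Those words: "ATCGAAAA", "ATCGATAC", "ATCGTCACG", "GCCTTCGGTG", "GGGAT", "GGGTACTAC", "GGGTAGACT", "GGGTCTAA", "TT"
Leaf count: 9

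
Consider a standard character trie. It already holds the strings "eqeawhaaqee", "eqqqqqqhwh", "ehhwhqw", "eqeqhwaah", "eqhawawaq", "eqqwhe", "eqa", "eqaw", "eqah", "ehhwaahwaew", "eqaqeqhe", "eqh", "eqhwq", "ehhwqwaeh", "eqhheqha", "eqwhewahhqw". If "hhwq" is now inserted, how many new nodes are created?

Nothing in the trie begins with "h"; the whole of "hhwq" is new.
4 − 0 = 4 new nodes.

4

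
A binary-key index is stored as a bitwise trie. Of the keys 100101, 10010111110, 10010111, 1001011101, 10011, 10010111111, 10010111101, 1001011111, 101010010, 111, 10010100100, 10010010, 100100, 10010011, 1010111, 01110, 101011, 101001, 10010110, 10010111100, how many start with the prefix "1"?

Traverse to the node for "1", then collect every word in that subtree.
Words under "1": 100100, 10010010, 10010011, 100101, 10010100100, 10010110, 10010111, 1001011101, 10010111100, 10010111101, 1001011111, 10010111110, 10010111111, 10011, 101001, 101010010, 101011, 1010111, 111
Count: 19

19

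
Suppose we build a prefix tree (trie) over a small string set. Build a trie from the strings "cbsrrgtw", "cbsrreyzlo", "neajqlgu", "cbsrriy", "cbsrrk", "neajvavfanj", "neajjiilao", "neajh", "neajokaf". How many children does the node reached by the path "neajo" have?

1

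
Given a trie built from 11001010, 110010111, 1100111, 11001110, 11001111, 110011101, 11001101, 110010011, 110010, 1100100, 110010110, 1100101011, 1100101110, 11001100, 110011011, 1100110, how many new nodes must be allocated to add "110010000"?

2

The longest prefix of "110010000" already in the trie is "1100100" (length 7).
So 9 − 7 = 2 new nodes.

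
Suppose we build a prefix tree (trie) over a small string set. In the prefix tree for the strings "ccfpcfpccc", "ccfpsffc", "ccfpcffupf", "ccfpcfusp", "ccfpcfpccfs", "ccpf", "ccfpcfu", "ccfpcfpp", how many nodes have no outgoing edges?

Leaves are exactly the stored words that no other stored word extends.
Those words: "ccfpcffupf", "ccfpcfpccc", "ccfpcfpccfs", "ccfpcfpp", "ccfpcfusp", "ccfpsffc", "ccpf"
Leaf count: 7

7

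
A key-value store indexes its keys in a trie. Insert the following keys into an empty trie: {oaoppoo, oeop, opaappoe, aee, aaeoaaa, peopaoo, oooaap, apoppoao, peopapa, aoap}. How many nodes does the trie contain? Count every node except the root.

50

Insert word by word; a character creates a node only if that edge doesn't already exist:
  "oaoppoo" → 7 new (o, a, o, p, p, o, o)
  "oeop" → prefix "o" already present; 3 new (e, o, p)
  "opaappoe" → prefix "o" already present; 7 new (p, a, a, p, p, o, e)
  "aee" → 3 new (a, e, e)
  "aaeoaaa" → prefix "a" already present; 6 new (a, e, o, a, a, a)
  "peopaoo" → 7 new (p, e, o, p, a, o, o)
  "oooaap" → prefix "o" already present; 5 new (o, o, a, a, p)
  "apoppoao" → prefix "a" already present; 7 new (p, o, p, p, o, a, o)
  "peopapa" → prefix "peopa" already present; 2 new (p, a)
  "aoap" → prefix "a" already present; 3 new (o, a, p)
Total nodes = 7 + 3 + 7 + 3 + 6 + 7 + 5 + 7 + 2 + 3 = 50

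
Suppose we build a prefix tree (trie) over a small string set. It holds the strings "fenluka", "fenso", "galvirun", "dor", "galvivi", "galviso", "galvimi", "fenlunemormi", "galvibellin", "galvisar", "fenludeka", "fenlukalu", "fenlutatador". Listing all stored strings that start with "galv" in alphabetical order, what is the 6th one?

DFS of the "galv" subtree visits, in order: "galvibellin", "galvimi", "galvirun", "galvisar", "galviso", "galvivi"
Position 6: galvivi

galvivi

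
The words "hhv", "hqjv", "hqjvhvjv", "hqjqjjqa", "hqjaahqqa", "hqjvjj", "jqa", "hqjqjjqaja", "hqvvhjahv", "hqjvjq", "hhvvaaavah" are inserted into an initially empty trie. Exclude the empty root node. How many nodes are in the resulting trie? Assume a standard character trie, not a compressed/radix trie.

Trace insertions, counting only characters that open a new branch:
  "hhv" → 3 new (h, h, v)
  "hqjv" → prefix "h" already present; 3 new (q, j, v)
  "hqjvhvjv" → prefix "hqjv" already present; 4 new (h, v, j, v)
  "hqjqjjqa" → prefix "hqj" already present; 5 new (q, j, j, q, a)
  "hqjaahqqa" → prefix "hqj" already present; 6 new (a, a, h, q, q, a)
  "hqjvjj" → prefix "hqjv" already present; 2 new (j, j)
  "jqa" → 3 new (j, q, a)
  "hqjqjjqaja" → prefix "hqjqjjqa" already present; 2 new (j, a)
  "hqvvhjahv" → prefix "hq" already present; 7 new (v, v, h, j, a, h, v)
  "hqjvjq" → prefix "hqjvj" already present; 1 new (q)
  "hhvvaaavah" → prefix "hhv" already present; 7 new (v, a, a, a, v, a, h)
Total nodes = 3 + 3 + 4 + 5 + 6 + 2 + 3 + 2 + 7 + 1 + 7 = 43

43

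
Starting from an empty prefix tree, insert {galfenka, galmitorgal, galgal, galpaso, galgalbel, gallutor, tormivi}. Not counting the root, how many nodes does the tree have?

Trie structure (* marks end of a word):
(root)
├─ g
│  └─ a
│     └─ l
│        ├─ f
│        │  └─ e
│        │     └─ n
│        │        └─ k
│        │           └─ a *
│        ├─ g
│        │  └─ a
│        │     └─ l *
│        │        └─ b
│        │           └─ e
│        │              └─ l *
│        ├─ l
│        │  └─ u
│        │     └─ t
│        │        └─ o
│        │           └─ r *
│        ├─ m
│        │  └─ i
│        │     └─ t
│        │        └─ o
│        │           └─ r
│        │              └─ g
│        │                 └─ a
│        │                    └─ l *
│        └─ p
│           └─ a
│              └─ s
│                 └─ o *
└─ t
   └─ o
      └─ r
         └─ m
            └─ i
               └─ v
                  └─ i *
Counting every labelled node above: 38.

38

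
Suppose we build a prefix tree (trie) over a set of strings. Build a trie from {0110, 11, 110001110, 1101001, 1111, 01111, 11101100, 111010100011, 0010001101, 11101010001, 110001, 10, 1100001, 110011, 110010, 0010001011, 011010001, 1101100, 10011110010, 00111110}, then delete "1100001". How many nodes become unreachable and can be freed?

A node on "1100001"'s path can go only if nothing else ends at it or branches off below it.
The suffix "01" (2 nodes) is used only by "1100001"; the node for "11000" still has the child "1", so pruning stops there.
Nodes removed: 2

2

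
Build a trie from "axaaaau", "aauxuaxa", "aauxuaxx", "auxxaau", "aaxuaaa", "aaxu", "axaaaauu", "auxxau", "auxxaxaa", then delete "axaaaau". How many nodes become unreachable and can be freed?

0

Walk "axaaaau" from the leaf back toward the root, removing each node that no remaining word uses.
Every node on "axaaaau" is still needed (e.g. by "axaaaauu"), so nothing is freed.
Nodes removed: 0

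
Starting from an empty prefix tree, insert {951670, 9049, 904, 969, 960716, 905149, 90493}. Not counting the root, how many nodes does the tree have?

20

Trie structure (* marks end of a word):
(root)
└─ 9
   ├─ 0
   │  ├─ 4 *
   │  │  └─ 9 *
   │  │     └─ 3 *
   │  └─ 5
   │     └─ 1
   │        └─ 4
   │           └─ 9 *
   ├─ 5
   │  └─ 1
   │     └─ 6
   │        └─ 7
   │           └─ 0 *
   └─ 6
      ├─ 0
      │  └─ 7
      │     └─ 1
      │        └─ 6 *
      └─ 9 *
Counting every labelled node above: 20.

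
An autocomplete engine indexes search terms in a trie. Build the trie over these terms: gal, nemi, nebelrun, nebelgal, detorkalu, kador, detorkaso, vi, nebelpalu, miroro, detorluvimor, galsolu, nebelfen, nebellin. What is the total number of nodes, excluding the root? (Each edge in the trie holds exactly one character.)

61

Insert word by word; a character creates a node only if that edge doesn't already exist:
  "gal" → 3 new (g, a, l)
  "nemi" → 4 new (n, e, m, i)
  "nebelrun" → prefix "ne" already present; 6 new (b, e, l, r, u, n)
  "nebelgal" → prefix "nebel" already present; 3 new (g, a, l)
  "detorkalu" → 9 new (d, e, t, o, r, k, a, l, u)
  "kador" → 5 new (k, a, d, o, r)
  "detorkaso" → prefix "detorka" already present; 2 new (s, o)
  "vi" → 2 new (v, i)
  "nebelpalu" → prefix "nebel" already present; 4 new (p, a, l, u)
  "miroro" → 6 new (m, i, r, o, r, o)
  "detorluvimor" → prefix "detor" already present; 7 new (l, u, v, i, m, o, r)
  "galsolu" → prefix "gal" already present; 4 new (s, o, l, u)
  "nebelfen" → prefix "nebel" already present; 3 new (f, e, n)
  "nebellin" → prefix "nebel" already present; 3 new (l, i, n)
Total nodes = 3 + 4 + 6 + 3 + 9 + 5 + 2 + 2 + 4 + 6 + 7 + 4 + 3 + 3 = 61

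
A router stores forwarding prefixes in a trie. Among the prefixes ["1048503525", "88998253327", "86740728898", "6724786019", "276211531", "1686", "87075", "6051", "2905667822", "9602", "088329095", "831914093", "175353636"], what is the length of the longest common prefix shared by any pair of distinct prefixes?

1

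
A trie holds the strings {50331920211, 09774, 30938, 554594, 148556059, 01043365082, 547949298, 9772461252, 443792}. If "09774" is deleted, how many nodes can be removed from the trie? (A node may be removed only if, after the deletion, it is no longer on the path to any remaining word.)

Walk "09774" from the leaf back toward the root, removing each node that no remaining word uses.
The suffix "9774" (4 nodes) is used only by "09774"; the node for "0" still has the child "1", so pruning stops there.
Nodes removed: 4

4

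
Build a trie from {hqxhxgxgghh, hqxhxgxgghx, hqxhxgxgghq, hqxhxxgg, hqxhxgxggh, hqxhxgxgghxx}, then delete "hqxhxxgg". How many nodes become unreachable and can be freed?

3

A node on "hqxhxxgg"'s path can go only if nothing else ends at it or branches off below it.
The suffix "xgg" (3 nodes) is used only by "hqxhxxgg"; the node for "hqxhx" still has the child "g", so pruning stops there.
Nodes removed: 3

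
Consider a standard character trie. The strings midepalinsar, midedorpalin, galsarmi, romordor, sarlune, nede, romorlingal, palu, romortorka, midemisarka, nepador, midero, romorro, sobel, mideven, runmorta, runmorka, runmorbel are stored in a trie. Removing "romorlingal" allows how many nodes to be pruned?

Walk "romorlingal" from the leaf back toward the root, removing each node that no remaining word uses.
The suffix "lingal" (6 nodes) is used only by "romorlingal"; the node for "romor" still has the child "d", so pruning stops there.
Nodes removed: 6

6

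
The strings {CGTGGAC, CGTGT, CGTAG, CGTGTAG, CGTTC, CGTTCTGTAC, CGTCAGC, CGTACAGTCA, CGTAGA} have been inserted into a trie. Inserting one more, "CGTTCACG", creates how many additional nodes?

3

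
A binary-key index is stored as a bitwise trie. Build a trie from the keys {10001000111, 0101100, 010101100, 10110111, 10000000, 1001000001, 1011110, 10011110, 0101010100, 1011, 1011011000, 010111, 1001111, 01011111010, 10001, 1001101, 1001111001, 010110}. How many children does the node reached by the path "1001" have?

2

The children of the "1001" node are the distinct next characters among strings starting with "1001".
Characters that immediately follow "1001" among the stored strings: {0, 1}.
That node has 2 child edges.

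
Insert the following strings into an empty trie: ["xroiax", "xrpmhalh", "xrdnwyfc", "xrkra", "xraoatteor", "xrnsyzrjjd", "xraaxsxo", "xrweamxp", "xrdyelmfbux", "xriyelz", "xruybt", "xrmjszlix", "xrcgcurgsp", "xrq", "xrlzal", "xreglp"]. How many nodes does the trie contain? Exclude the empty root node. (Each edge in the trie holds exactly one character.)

89

Count nodes per top-level branch (shared prefixes stored once):
  'x'-branch (xraaxsxo, xraoatteor, xrcgcurgsp, xrdnwyfc, xrdyelmfbux, xreglp, xriyelz, xrkra, xrlzal, xrmjszlix, xrnsyzrjjd, xroiax, xrpmhalh, xrq, xruybt, xrweamxp): 89 nodes
Sum: 89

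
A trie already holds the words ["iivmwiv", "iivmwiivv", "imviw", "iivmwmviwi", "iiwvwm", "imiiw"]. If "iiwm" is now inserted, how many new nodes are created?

The longest prefix of "iiwm" already in the trie is "iiw" (length 3).
Each of the 1 remaining characters creates one node.

1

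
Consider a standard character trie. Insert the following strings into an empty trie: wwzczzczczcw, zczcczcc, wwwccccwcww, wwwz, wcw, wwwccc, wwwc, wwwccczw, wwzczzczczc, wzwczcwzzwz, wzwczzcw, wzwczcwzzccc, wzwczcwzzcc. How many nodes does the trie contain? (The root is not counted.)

Count nodes per top-level branch (shared prefixes stored once):
  'w'-branch (wcw, wwwc, wwwccc, wwwccccwcww, wwwccczw, wwwz, wwzczzczczc, wwzczzczczcw, wzwczcwzzcc, wzwczcwzzccc, wzwczcwzzwz, wzwczzcw): 42 nodes
  'z'-branch (zczcczcc): 8 nodes
Sum: 50

50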